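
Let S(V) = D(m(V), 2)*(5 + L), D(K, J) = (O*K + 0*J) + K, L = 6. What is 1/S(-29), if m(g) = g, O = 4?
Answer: -1/1595 ≈ -0.00062696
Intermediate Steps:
D(K, J) = 5*K (D(K, J) = (4*K + 0*J) + K = (4*K + 0) + K = 4*K + K = 5*K)
S(V) = 55*V (S(V) = (5*V)*(5 + 6) = (5*V)*11 = 55*V)
1/S(-29) = 1/(55*(-29)) = 1/(-1595) = -1/1595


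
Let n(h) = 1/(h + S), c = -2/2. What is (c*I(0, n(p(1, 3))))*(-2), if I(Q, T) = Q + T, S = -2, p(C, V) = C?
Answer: -2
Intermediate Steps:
c = -1 (c = -2*½ = -1)
n(h) = 1/(-2 + h) (n(h) = 1/(h - 2) = 1/(-2 + h))
(c*I(0, n(p(1, 3))))*(-2) = -(0 + 1/(-2 + 1))*(-2) = -(0 + 1/(-1))*(-2) = -(0 - 1)*(-2) = -1*(-1)*(-2) = 1*(-2) = -2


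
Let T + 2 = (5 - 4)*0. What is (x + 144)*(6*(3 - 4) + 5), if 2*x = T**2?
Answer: -146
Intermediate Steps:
T = -2 (T = -2 + (5 - 4)*0 = -2 + 1*0 = -2 + 0 = -2)
x = 2 (x = (1/2)*(-2)**2 = (1/2)*4 = 2)
(x + 144)*(6*(3 - 4) + 5) = (2 + 144)*(6*(3 - 4) + 5) = 146*(6*(-1) + 5) = 146*(-6 + 5) = 146*(-1) = -146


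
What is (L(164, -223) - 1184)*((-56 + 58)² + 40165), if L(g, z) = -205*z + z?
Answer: 1779808052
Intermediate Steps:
L(g, z) = -204*z
(L(164, -223) - 1184)*((-56 + 58)² + 40165) = (-204*(-223) - 1184)*((-56 + 58)² + 40165) = (45492 - 1184)*(2² + 40165) = 44308*(4 + 40165) = 44308*40169 = 1779808052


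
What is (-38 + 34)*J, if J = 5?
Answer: -20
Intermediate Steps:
(-38 + 34)*J = (-38 + 34)*5 = -4*5 = -20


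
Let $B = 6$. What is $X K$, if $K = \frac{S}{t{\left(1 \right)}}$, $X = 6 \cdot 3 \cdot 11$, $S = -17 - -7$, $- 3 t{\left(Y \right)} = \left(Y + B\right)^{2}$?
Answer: $\frac{5940}{49} \approx 121.22$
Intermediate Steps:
$t{\left(Y \right)} = - \frac{\left(6 + Y\right)^{2}}{3}$ ($t{\left(Y \right)} = - \frac{\left(Y + 6\right)^{2}}{3} = - \frac{\left(6 + Y\right)^{2}}{3}$)
$S = -10$ ($S = -17 + 7 = -10$)
$X = 198$ ($X = 18 \cdot 11 = 198$)
$K = \frac{30}{49}$ ($K = - \frac{10}{\left(- \frac{1}{3}\right) \left(6 + 1\right)^{2}} = - \frac{10}{\left(- \frac{1}{3}\right) 7^{2}} = - \frac{10}{\left(- \frac{1}{3}\right) 49} = - \frac{10}{- \frac{49}{3}} = \left(-10\right) \left(- \frac{3}{49}\right) = \frac{30}{49} \approx 0.61224$)
$X K = 198 \cdot \frac{30}{49} = \frac{5940}{49}$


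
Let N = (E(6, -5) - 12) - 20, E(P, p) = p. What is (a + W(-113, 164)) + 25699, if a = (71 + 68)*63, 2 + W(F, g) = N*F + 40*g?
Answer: 45195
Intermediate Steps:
N = -37 (N = (-5 - 12) - 20 = -17 - 20 = -37)
W(F, g) = -2 - 37*F + 40*g (W(F, g) = -2 + (-37*F + 40*g) = -2 - 37*F + 40*g)
a = 8757 (a = 139*63 = 8757)
(a + W(-113, 164)) + 25699 = (8757 + (-2 - 37*(-113) + 40*164)) + 25699 = (8757 + (-2 + 4181 + 6560)) + 25699 = (8757 + 10739) + 25699 = 19496 + 25699 = 45195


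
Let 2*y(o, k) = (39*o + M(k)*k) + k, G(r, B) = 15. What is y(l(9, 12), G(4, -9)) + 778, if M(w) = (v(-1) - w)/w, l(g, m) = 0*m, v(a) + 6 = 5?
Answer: 1555/2 ≈ 777.50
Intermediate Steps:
v(a) = -1 (v(a) = -6 + 5 = -1)
l(g, m) = 0
M(w) = (-1 - w)/w
y(o, k) = -½ + 39*o/2 (y(o, k) = ((39*o + ((-1 - k)/k)*k) + k)/2 = ((39*o + (-1 - k)) + k)/2 = ((-1 - k + 39*o) + k)/2 = (-1 + 39*o)/2 = -½ + 39*o/2)
y(l(9, 12), G(4, -9)) + 778 = (-½ + (39/2)*0) + 778 = (-½ + 0) + 778 = -½ + 778 = 1555/2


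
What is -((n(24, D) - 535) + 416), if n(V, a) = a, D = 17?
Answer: 102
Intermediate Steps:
-((n(24, D) - 535) + 416) = -((17 - 535) + 416) = -(-518 + 416) = -1*(-102) = 102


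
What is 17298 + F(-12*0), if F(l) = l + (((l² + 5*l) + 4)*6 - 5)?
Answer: 17317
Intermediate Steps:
F(l) = 19 + 6*l² + 31*l (F(l) = l + ((4 + l² + 5*l)*6 - 5) = l + ((24 + 6*l² + 30*l) - 5) = l + (19 + 6*l² + 30*l) = 19 + 6*l² + 31*l)
17298 + F(-12*0) = 17298 + (19 + 6*(-12*0)² + 31*(-12*0)) = 17298 + (19 + 6*0² + 31*0) = 17298 + (19 + 6*0 + 0) = 17298 + (19 + 0 + 0) = 17298 + 19 = 17317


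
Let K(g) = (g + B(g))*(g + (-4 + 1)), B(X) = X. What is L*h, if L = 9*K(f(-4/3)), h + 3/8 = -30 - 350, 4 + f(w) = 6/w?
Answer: -10708317/16 ≈ -6.6927e+5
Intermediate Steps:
f(w) = -4 + 6/w
K(g) = 2*g*(-3 + g) (K(g) = (g + g)*(g + (-4 + 1)) = (2*g)*(g - 3) = (2*g)*(-3 + g) = 2*g*(-3 + g))
h = -3043/8 (h = -3/8 + (-30 - 350) = -3/8 - 380 = -3043/8 ≈ -380.38)
L = 3519/2 (L = 9*(2*(-4 + 6/((-4/3)))*(-3 + (-4 + 6/((-4/3))))) = 9*(2*(-4 + 6/((-4*⅓)))*(-3 + (-4 + 6/((-4*⅓))))) = 9*(2*(-4 + 6/(-4/3))*(-3 + (-4 + 6/(-4/3)))) = 9*(2*(-4 + 6*(-¾))*(-3 + (-4 + 6*(-¾)))) = 9*(2*(-4 - 9/2)*(-3 + (-4 - 9/2))) = 9*(2*(-17/2)*(-3 - 17/2)) = 9*(2*(-17/2)*(-23/2)) = 9*(391/2) = 3519/2 ≈ 1759.5)
L*h = (3519/2)*(-3043/8) = -10708317/16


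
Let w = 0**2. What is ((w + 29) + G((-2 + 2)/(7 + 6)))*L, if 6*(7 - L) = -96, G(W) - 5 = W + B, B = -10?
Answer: 552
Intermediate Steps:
G(W) = -5 + W (G(W) = 5 + (W - 10) = 5 + (-10 + W) = -5 + W)
L = 23 (L = 7 - 1/6*(-96) = 7 + 16 = 23)
w = 0
((w + 29) + G((-2 + 2)/(7 + 6)))*L = ((0 + 29) + (-5 + (-2 + 2)/(7 + 6)))*23 = (29 + (-5 + 0/13))*23 = (29 + (-5 + 0*(1/13)))*23 = (29 + (-5 + 0))*23 = (29 - 5)*23 = 24*23 = 552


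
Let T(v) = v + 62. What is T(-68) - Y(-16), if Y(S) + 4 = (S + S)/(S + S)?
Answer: -3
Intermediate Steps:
T(v) = 62 + v
Y(S) = -3 (Y(S) = -4 + (S + S)/(S + S) = -4 + (2*S)/((2*S)) = -4 + (2*S)*(1/(2*S)) = -4 + 1 = -3)
T(-68) - Y(-16) = (62 - 68) - 1*(-3) = -6 + 3 = -3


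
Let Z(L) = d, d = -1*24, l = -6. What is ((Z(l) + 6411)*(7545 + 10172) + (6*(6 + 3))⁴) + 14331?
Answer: 121675866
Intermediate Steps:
d = -24
Z(L) = -24
((Z(l) + 6411)*(7545 + 10172) + (6*(6 + 3))⁴) + 14331 = ((-24 + 6411)*(7545 + 10172) + (6*(6 + 3))⁴) + 14331 = (6387*17717 + (6*9)⁴) + 14331 = (113158479 + 54⁴) + 14331 = (113158479 + 8503056) + 14331 = 121661535 + 14331 = 121675866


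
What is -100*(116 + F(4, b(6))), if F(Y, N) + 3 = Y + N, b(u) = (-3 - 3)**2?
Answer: -15300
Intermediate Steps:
b(u) = 36 (b(u) = (-6)**2 = 36)
F(Y, N) = -3 + N + Y (F(Y, N) = -3 + (Y + N) = -3 + (N + Y) = -3 + N + Y)
-100*(116 + F(4, b(6))) = -100*(116 + (-3 + 36 + 4)) = -100*(116 + 37) = -100*153 = -15300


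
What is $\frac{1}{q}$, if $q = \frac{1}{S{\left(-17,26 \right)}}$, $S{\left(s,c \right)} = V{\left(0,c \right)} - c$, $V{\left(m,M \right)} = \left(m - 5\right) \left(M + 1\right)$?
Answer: $-161$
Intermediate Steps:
$V{\left(m,M \right)} = \left(1 + M\right) \left(-5 + m\right)$ ($V{\left(m,M \right)} = \left(-5 + m\right) \left(1 + M\right) = \left(1 + M\right) \left(-5 + m\right)$)
$S{\left(s,c \right)} = -5 - 6 c$ ($S{\left(s,c \right)} = \left(-5 + 0 - 5 c + c 0\right) - c = \left(-5 + 0 - 5 c + 0\right) - c = \left(-5 - 5 c\right) - c = -5 - 6 c$)
$q = - \frac{1}{161}$ ($q = \frac{1}{-5 - 156} = \frac{1}{-161} = - \frac{1}{161} \approx -0.0062112$)
$\frac{1}{q} = \frac{1}{- \frac{1}{161}} = -161$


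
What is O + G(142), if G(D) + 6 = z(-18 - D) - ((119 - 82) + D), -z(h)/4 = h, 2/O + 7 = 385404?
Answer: 175355637/385397 ≈ 455.00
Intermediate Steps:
O = 2/385397 (O = 2/(-7 + 385404) = 2/385397 ≈ 5.1895e-6)
z(h) = -4*h
G(D) = 29 + 3*D (G(D) = -6 + (-4*(-18 - D) - ((119 - 82) + D)) = -6 + ((72 + 4*D) - (37 + D)) = -6 + ((72 + 4*D) + (-37 - D)) = -6 + (35 + 3*D) = 29 + 3*D)
O + G(142) = 2/385397 + (29 + 3*142) = 2/385397 + (29 + 426) = 2/385397 + 455 = 175355637/385397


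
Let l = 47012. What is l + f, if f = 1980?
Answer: 48992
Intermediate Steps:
l + f = 47012 + 1980 = 48992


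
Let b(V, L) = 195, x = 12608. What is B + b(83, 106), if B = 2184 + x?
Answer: 14987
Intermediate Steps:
B = 14792 (B = 2184 + 12608 = 14792)
B + b(83, 106) = 14792 + 195 = 14987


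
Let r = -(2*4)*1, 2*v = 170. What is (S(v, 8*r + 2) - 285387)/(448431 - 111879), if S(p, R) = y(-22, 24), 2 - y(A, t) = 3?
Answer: -71347/84138 ≈ -0.84798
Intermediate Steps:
v = 85 (v = (1/2)*170 = 85)
y(A, t) = -1 (y(A, t) = 2 - 1*3 = 2 - 3 = -1)
r = -8 (r = -8*1 = -8 ≈ -8.0000)
S(p, R) = -1
(S(v, 8*r + 2) - 285387)/(448431 - 111879) = (-1 - 285387)/(448431 - 111879) = -285388/336552 = -285388*1/336552 = -71347/84138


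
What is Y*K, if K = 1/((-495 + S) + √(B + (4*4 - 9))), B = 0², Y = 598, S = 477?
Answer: -10764/317 - 598*√7/317 ≈ -38.947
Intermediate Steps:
B = 0
K = 1/(-18 + √7) (K = 1/((-495 + 477) + √(0 + (4*4 - 9))) = 1/(-18 + √(0 + (16 - 9))) = 1/(-18 + √(0 + 7)) = 1/(-18 + √7) ≈ -0.065129)
Y*K = 598*(-18/317 - √7/317) = -10764/317 - 598*√7/317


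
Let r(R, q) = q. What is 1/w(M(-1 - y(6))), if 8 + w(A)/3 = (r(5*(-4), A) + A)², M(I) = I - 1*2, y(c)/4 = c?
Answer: 1/8724 ≈ 0.00011463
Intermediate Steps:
y(c) = 4*c
M(I) = -2 + I (M(I) = I - 2 = -2 + I)
w(A) = -24 + 12*A² (w(A) = -24 + 3*(A + A)² = -24 + 3*(2*A)² = -24 + 3*(4*A²) = -24 + 12*A²)
1/w(M(-1 - y(6))) = 1/(-24 + 12*(-2 + (-1 - 4*6))²) = 1/(-24 + 12*(-2 + (-1 - 1*24))²) = 1/(-24 + 12*(-2 + (-1 - 24))²) = 1/(-24 + 12*(-2 - 25)²) = 1/(-24 + 12*(-27)²) = 1/(-24 + 12*729) = 1/(-24 + 8748) = 1/8724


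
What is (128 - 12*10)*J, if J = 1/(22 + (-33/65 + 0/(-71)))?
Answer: 520/1397 ≈ 0.37223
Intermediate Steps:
J = 65/1397 (J = 1/(22 + (-33*1/65 + 0*(-1/71))) = 1/(22 + (-33/65 + 0)) = 1/(22 - 33/65) = 1/(1397/65) = 65/1397 ≈ 0.046528)
(128 - 12*10)*J = (128 - 12*10)*(65/1397) = (128 - 120)*(65/1397) = 8*(65/1397) = 520/1397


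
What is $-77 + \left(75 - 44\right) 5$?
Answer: $78$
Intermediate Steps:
$-77 + \left(75 - 44\right) 5 = -77 + 31 \cdot 5 = -77 + 155 = 78$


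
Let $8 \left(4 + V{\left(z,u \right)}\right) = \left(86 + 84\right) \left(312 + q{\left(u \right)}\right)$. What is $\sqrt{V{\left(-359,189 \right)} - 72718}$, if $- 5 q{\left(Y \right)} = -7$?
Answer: $\frac{3 i \sqrt{29361}}{2} \approx 257.03 i$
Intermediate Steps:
$q{\left(Y \right)} = \frac{7}{5}$ ($q{\left(Y \right)} = \left(- \frac{1}{5}\right) \left(-7\right) = \frac{7}{5}$)
$V{\left(z,u \right)} = \frac{26623}{4}$ ($V{\left(z,u \right)} = -4 + \frac{\left(86 + 84\right) \left(312 + \frac{7}{5}\right)}{8} = -4 + \frac{170 \cdot \frac{1567}{5}}{8} = -4 + \frac{1}{8} \cdot 53278 = -4 + \frac{26639}{4} = \frac{26623}{4}$)
$\sqrt{V{\left(-359,189 \right)} - 72718} = \sqrt{\frac{26623}{4} - 72718} = \sqrt{- \frac{264249}{4}} = \frac{3 i \sqrt{29361}}{2}$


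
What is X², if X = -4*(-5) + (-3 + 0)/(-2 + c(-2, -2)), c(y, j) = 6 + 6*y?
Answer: 26569/64 ≈ 415.14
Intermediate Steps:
X = 163/8 (X = -4*(-5) + (-3 + 0)/(-2 + (6 + 6*(-2))) = 20 - 3/(-2 + (6 - 12)) = 20 - 3/(-2 - 6) = 20 - 3/(-8) = 20 - 3*(-⅛) = 20 + 3/8 = 163/8 ≈ 20.375)
X² = (163/8)² = 26569/64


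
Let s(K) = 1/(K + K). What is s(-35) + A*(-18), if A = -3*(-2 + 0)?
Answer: -7561/70 ≈ -108.01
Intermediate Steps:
s(K) = 1/(2*K)
A = 6 (A = -3*(-2) = 6)
s(-35) + A*(-18) = (1/2)/(-35) + 6*(-18) = (1/2)*(-1/35) - 108 = -1/70 - 108 = -7561/70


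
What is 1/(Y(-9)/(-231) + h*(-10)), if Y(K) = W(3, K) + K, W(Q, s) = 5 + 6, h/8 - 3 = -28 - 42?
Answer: 231/1238158 ≈ 0.00018657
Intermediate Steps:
h = -536 (h = 24 + 8*(-28 - 42) = 24 + 8*(-70) = 24 - 560 = -536)
W(Q, s) = 11
Y(K) = 11 + K
1/(Y(-9)/(-231) + h*(-10)) = 1/((11 - 9)/(-231) - 536*(-10)) = 1/(2*(-1/231) + 5360) = 1/(-2/231 + 5360) = 1/(1238158/231) = 231/1238158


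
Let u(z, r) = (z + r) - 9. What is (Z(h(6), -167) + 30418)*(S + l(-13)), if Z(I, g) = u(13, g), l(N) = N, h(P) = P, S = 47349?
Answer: 1432150680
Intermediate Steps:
u(z, r) = -9 + r + z (u(z, r) = (r + z) - 9 = -9 + r + z)
Z(I, g) = 4 + g (Z(I, g) = -9 + g + 13 = 4 + g)
(Z(h(6), -167) + 30418)*(S + l(-13)) = ((4 - 167) + 30418)*(47349 - 13) = (-163 + 30418)*47336 = 30255*47336 = 1432150680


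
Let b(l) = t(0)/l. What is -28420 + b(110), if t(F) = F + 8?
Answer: -1563096/55 ≈ -28420.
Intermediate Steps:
t(F) = 8 + F
b(l) = 8/l (b(l) = (8 + 0)/l = 8/l)
-28420 + b(110) = -28420 + 8/110 = -28420 + 8*(1/110) = -28420 + 4/55 = -1563096/55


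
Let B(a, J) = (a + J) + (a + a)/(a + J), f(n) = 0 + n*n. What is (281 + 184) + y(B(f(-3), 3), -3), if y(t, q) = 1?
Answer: 466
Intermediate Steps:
f(n) = n**2 (f(n) = 0 + n**2 = n**2)
B(a, J) = J + a + 2*a/(J + a) (B(a, J) = (J + a) + (2*a)/(J + a) = (J + a) + 2*a/(J + a) = J + a + 2*a/(J + a))
(281 + 184) + y(B(f(-3), 3), -3) = (281 + 184) + 1 = 465 + 1 = 466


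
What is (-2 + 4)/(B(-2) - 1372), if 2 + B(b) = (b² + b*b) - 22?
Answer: -1/694 ≈ -0.0014409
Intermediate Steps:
B(b) = -24 + 2*b² (B(b) = -2 + ((b² + b*b) - 22) = -2 + ((b² + b²) - 22) = -2 + (2*b² - 22) = -2 + (-22 + 2*b²) = -24 + 2*b²)
(-2 + 4)/(B(-2) - 1372) = (-2 + 4)/((-24 + 2*(-2)²) - 1372) = 2/((-24 + 2*4) - 1372) = 2/((-24 + 8) - 1372) = 2/(-16 - 1372) = 2/(-1388) = 2*(-1/1388) = -1/694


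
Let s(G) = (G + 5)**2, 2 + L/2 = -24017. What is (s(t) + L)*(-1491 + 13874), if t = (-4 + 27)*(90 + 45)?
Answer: 119174759746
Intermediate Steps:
L = -48038 (L = -4 + 2*(-24017) = -4 - 48034 = -48038)
t = 3105 (t = 23*135 = 3105)
s(G) = (5 + G)**2
(s(t) + L)*(-1491 + 13874) = ((5 + 3105)**2 - 48038)*(-1491 + 13874) = (3110**2 - 48038)*12383 = (9672100 - 48038)*12383 = 9624062*12383 = 119174759746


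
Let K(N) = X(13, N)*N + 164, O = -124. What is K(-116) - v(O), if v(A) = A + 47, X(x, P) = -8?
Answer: 1169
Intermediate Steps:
K(N) = 164 - 8*N (K(N) = -8*N + 164 = 164 - 8*N)
v(A) = 47 + A
K(-116) - v(O) = (164 - 8*(-116)) - (47 - 124) = (164 + 928) - 1*(-77) = 1092 + 77 = 1169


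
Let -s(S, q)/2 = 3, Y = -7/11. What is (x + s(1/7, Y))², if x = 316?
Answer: 96100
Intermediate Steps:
Y = -7/11 (Y = -7*1/11 = -7/11 ≈ -0.63636)
s(S, q) = -6 (s(S, q) = -2*3 = -6)
(x + s(1/7, Y))² = (316 - 6)² = 310² = 96100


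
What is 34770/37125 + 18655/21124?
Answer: 95136557/52281900 ≈ 1.8197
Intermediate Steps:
34770/37125 + 18655/21124 = 34770*(1/37125) + 18655*(1/21124) = 2318/2475 + 18655/21124 = 95136557/52281900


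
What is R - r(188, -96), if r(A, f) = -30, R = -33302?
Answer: -33272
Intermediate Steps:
R - r(188, -96) = -33302 - 1*(-30) = -33302 + 30 = -33272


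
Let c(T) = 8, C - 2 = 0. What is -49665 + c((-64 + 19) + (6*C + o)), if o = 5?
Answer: -49657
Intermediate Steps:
C = 2 (C = 2 + 0 = 2)
-49665 + c((-64 + 19) + (6*C + o)) = -49665 + 8 = -49657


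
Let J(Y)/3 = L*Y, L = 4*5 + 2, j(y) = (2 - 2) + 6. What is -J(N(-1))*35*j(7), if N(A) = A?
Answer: 13860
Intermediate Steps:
j(y) = 6 (j(y) = 0 + 6 = 6)
L = 22 (L = 20 + 2 = 22)
J(Y) = 66*Y (J(Y) = 3*(22*Y) = 66*Y)
-J(N(-1))*35*j(7) = -(66*(-1))*35*6 = -(-66*35)*6 = -(-2310)*6 = -1*(-13860) = 13860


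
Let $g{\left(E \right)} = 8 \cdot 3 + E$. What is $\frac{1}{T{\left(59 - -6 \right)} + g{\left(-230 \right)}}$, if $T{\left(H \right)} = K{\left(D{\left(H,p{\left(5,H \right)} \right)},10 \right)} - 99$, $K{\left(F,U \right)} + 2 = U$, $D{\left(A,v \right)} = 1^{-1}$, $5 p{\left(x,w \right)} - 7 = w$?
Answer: $- \frac{1}{297} \approx -0.003367$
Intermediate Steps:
$p{\left(x,w \right)} = \frac{7}{5} + \frac{w}{5}$
$D{\left(A,v \right)} = 1$
$g{\left(E \right)} = 24 + E$
$K{\left(F,U \right)} = -2 + U$
$T{\left(H \right)} = -91$ ($T{\left(H \right)} = \left(-2 + 10\right) - 99 = 8 - 99 = -91$)
$\frac{1}{T{\left(59 - -6 \right)} + g{\left(-230 \right)}} = \frac{1}{-91 + \left(24 - 230\right)} = \frac{1}{-91 - 206} = \frac{1}{-297} = - \frac{1}{297}$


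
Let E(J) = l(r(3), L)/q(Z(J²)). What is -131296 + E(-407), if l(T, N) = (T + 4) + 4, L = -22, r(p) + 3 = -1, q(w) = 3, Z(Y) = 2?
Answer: -393884/3 ≈ -1.3129e+5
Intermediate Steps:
r(p) = -4 (r(p) = -3 - 1 = -4)
l(T, N) = 8 + T (l(T, N) = (4 + T) + 4 = 8 + T)
E(J) = 4/3 (E(J) = (8 - 4)/3 = 4*(⅓) = 4/3)
-131296 + E(-407) = -131296 + 4/3 = -393884/3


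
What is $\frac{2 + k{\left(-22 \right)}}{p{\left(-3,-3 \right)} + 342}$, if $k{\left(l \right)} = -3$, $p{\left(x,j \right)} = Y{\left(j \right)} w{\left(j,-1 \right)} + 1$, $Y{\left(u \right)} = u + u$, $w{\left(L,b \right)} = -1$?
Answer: $- \frac{1}{349} \approx -0.0028653$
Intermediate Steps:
$Y{\left(u \right)} = 2 u$
$p{\left(x,j \right)} = 1 - 2 j$ ($p{\left(x,j \right)} = 2 j \left(-1\right) + 1 = - 2 j + 1 = 1 - 2 j$)
$\frac{2 + k{\left(-22 \right)}}{p{\left(-3,-3 \right)} + 342} = \frac{2 - 3}{\left(1 - -6\right) + 342} = - \frac{1}{\left(1 + 6\right) + 342} = - \frac{1}{7 + 342} = - \frac{1}{349}$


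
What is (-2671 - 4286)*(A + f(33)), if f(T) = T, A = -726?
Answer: 4821201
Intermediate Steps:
(-2671 - 4286)*(A + f(33)) = (-2671 - 4286)*(-726 + 33) = -6957*(-693) = 4821201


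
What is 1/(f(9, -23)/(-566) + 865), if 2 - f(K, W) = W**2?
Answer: 566/490117 ≈ 0.0011548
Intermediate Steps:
f(K, W) = 2 - W**2
1/(f(9, -23)/(-566) + 865) = 1/((2 - 1*(-23)**2)/(-566) + 865) = 1/((2 - 1*529)*(-1/566) + 865) = 1/((2 - 529)*(-1/566) + 865) = 1/(-527*(-1/566) + 865) = 1/(527/566 + 865) = 1/(490117/566) = 566/490117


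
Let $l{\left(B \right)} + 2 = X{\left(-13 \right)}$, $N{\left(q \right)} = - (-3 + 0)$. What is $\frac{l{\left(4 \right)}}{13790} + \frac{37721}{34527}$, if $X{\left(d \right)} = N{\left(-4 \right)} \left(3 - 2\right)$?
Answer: $\frac{520207117}{476127330} \approx 1.0926$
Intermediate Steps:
$N{\left(q \right)} = 3$ ($N{\left(q \right)} = \left(-1\right) \left(-3\right) = 3$)
$X{\left(d \right)} = 3$ ($X{\left(d \right)} = 3 \left(3 - 2\right) = 3 \cdot 1 = 3$)
$l{\left(B \right)} = 1$ ($l{\left(B \right)} = -2 + 3 = 1$)
$\frac{l{\left(4 \right)}}{13790} + \frac{37721}{34527} = 1 \cdot \frac{1}{13790} + \frac{37721}{34527} = 1 \cdot \frac{1}{13790} + 37721 \cdot \frac{1}{34527} = \frac{1}{13790} + \frac{37721}{34527} = \frac{520207117}{476127330}$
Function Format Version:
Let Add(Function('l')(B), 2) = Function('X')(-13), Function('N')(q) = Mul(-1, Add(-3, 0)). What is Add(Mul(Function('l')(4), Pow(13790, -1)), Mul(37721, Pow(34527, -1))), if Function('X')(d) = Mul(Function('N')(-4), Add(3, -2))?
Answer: Rational(520207117, 476127330) ≈ 1.0926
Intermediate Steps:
Function('N')(q) = 3 (Function('N')(q) = Mul(-1, -3) = 3)
Function('X')(d) = 3 (Function('X')(d) = Mul(3, Add(3, -2)) = Mul(3, 1) = 3)
Function('l')(B) = 1 (Function('l')(B) = Add(-2, 3) = 1)
Add(Mul(Function('l')(4), Pow(13790, -1)), Mul(37721, Pow(34527, -1))) = Add(Mul(1, Pow(13790, -1)), Mul(37721, Pow(34527, -1))) = Add(Mul(1, Rational(1, 13790)), Mul(37721, Rational(1, 34527))) = Add(Rational(1, 13790), Rational(37721, 34527)) = Rational(520207117, 476127330)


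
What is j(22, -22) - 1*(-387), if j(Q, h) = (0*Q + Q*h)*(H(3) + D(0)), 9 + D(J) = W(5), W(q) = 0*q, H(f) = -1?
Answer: 5227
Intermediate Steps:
W(q) = 0
D(J) = -9 (D(J) = -9 + 0 = -9)
j(Q, h) = -10*Q*h (j(Q, h) = (0*Q + Q*h)*(-1 - 9) = (0 + Q*h)*(-10) = (Q*h)*(-10) = -10*Q*h)
j(22, -22) - 1*(-387) = -10*22*(-22) - 1*(-387) = 4840 + 387 = 5227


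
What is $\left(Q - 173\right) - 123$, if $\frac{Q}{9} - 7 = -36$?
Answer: $-557$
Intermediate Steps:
$Q = -261$ ($Q = 63 + 9 \left(-36\right) = 63 - 324 = -261$)
$\left(Q - 173\right) - 123 = \left(-261 - 173\right) - 123 = -434 - 123 = -557$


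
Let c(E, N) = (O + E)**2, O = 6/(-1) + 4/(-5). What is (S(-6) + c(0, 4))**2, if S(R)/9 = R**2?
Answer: 85673536/625 ≈ 1.3708e+5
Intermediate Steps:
O = -34/5 (O = 6*(-1) + 4*(-1/5) = -6 - 4/5 = -34/5 ≈ -6.8000)
c(E, N) = (-34/5 + E)**2
S(R) = 9*R**2
(S(-6) + c(0, 4))**2 = (9*(-6)**2 + (-34 + 5*0)**2/25)**2 = (9*36 + (-34 + 0)**2/25)**2 = (324 + (1/25)*(-34)**2)**2 = (324 + (1/25)*1156)**2 = (324 + 1156/25)**2 = (9256/25)**2 = 85673536/625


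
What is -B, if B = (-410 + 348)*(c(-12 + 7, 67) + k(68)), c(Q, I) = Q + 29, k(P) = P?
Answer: 5704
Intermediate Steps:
c(Q, I) = 29 + Q
B = -5704 (B = (-410 + 348)*((29 + (-12 + 7)) + 68) = -62*((29 - 5) + 68) = -62*(24 + 68) = -62*92 = -5704)
-B = -1*(-5704) = 5704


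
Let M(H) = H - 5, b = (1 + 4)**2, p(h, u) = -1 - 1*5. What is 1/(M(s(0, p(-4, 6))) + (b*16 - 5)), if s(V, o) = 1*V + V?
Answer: 1/390 ≈ 0.0025641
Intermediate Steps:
p(h, u) = -6 (p(h, u) = -1 - 5 = -6)
b = 25 (b = 5**2 = 25)
s(V, o) = 2*V (s(V, o) = V + V = 2*V)
M(H) = -5 + H
1/(M(s(0, p(-4, 6))) + (b*16 - 5)) = 1/((-5 + 2*0) + (25*16 - 5)) = 1/((-5 + 0) + (400 - 5)) = 1/(-5 + 395) = 1/390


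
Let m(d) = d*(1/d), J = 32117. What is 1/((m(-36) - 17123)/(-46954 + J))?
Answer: 14837/17122 ≈ 0.86655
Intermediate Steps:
m(d) = 1 (m(d) = d/d = 1)
1/((m(-36) - 17123)/(-46954 + J)) = 1/((1 - 17123)/(-46954 + 32117)) = 1/(-17122/(-14837)) = 1/(-17122*(-1/14837)) = 1/(17122/14837) = 14837/17122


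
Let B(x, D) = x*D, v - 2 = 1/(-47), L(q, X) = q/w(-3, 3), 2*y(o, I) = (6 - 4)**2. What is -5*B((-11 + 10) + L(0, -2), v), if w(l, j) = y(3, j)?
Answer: 465/47 ≈ 9.8936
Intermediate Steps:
y(o, I) = 2 (y(o, I) = (6 - 4)**2/2 = (1/2)*2**2 = (1/2)*4 = 2)
w(l, j) = 2
L(q, X) = q/2
v = 93/47 (v = 2 + 1/(-47) = 2 - 1/47 = 93/47 ≈ 1.9787)
B(x, D) = D*x
-5*B((-11 + 10) + L(0, -2), v) = -465*((-11 + 10) + (1/2)*0)/47 = -465*(-1 + 0)/47 = -465*(-1)/47 = -5*(-93/47) = 465/47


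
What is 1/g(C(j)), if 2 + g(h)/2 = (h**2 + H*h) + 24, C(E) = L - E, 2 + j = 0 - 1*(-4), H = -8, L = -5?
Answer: 1/254 ≈ 0.0039370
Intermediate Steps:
j = 2 (j = -2 + (0 - 1*(-4)) = -2 + (0 + 4) = -2 + 4 = 2)
C(E) = -5 - E
g(h) = 44 - 16*h + 2*h**2 (g(h) = -4 + 2*((h**2 - 8*h) + 24) = -4 + 2*(24 + h**2 - 8*h) = -4 + (48 - 16*h + 2*h**2) = 44 - 16*h + 2*h**2)
1/g(C(j)) = 1/(44 - 16*(-5 - 1*2) + 2*(-5 - 1*2)**2) = 1/(44 - 16*(-5 - 2) + 2*(-5 - 2)**2) = 1/(44 - 16*(-7) + 2*(-7)**2) = 1/(44 + 112 + 2*49) = 1/(44 + 112 + 98) = 1/254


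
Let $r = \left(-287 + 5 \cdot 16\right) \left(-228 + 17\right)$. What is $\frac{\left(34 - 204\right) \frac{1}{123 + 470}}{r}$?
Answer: $- \frac{170}{25900461} \approx -6.5636 \cdot 10^{-6}$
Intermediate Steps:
$r = 43677$ ($r = \left(-287 + 80\right) \left(-211\right) = \left(-207\right) \left(-211\right) = 43677$)
$\frac{\left(34 - 204\right) \frac{1}{123 + 470}}{r} = \frac{\left(34 - 204\right) \frac{1}{123 + 470}}{43677} = - \frac{170}{593} \cdot \frac{1}{43677} = \left(-170\right) \frac{1}{593} \cdot \frac{1}{43677} = \left(- \frac{170}{593}\right) \frac{1}{43677} = - \frac{170}{25900461}$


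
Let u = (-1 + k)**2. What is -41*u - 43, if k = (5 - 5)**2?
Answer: -84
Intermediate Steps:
k = 0 (k = 0**2 = 0)
u = 1 (u = (-1 + 0)**2 = (-1)**2 = 1)
-41*u - 43 = -41*1 - 43 = -41 - 43 = -84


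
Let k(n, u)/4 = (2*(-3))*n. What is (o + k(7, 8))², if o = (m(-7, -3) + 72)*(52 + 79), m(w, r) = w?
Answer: 69672409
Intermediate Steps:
k(n, u) = -24*n (k(n, u) = 4*((2*(-3))*n) = 4*(-6*n) = -24*n)
o = 8515 (o = (-7 + 72)*(52 + 79) = 65*131 = 8515)
(o + k(7, 8))² = (8515 - 24*7)² = (8515 - 168)² = 8347² = 69672409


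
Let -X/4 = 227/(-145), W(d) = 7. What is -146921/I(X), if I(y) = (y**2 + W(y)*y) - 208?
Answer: 3089014025/2627116 ≈ 1175.8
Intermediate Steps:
X = 908/145 (X = -908/(-145) = -908*(-1)/145 = -4*(-227/145) = 908/145 ≈ 6.2621)
I(y) = -208 + y**2 + 7*y (I(y) = (y**2 + 7*y) - 208 = -208 + y**2 + 7*y)
-146921/I(X) = -146921/(-208 + (908/145)**2 + 7*(908/145)) = -146921/(-208 + 824464/21025 + 6356/145) = -146921/(-2627116/21025) = -146921*(-21025/2627116) = 3089014025/2627116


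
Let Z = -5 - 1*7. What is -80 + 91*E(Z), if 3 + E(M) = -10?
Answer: -1263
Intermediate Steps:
Z = -12 (Z = -5 - 7 = -12)
E(M) = -13 (E(M) = -3 - 10 = -13)
-80 + 91*E(Z) = -80 + 91*(-13) = -80 - 1183 = -1263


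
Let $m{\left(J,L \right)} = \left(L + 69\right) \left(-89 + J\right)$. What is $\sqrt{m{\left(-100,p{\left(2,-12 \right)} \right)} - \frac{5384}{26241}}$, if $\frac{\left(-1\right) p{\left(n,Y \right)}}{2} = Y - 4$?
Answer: $\frac{i \sqrt{13144637337753}}{26241} \approx 138.16 i$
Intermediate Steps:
$p{\left(n,Y \right)} = 8 - 2 Y$ ($p{\left(n,Y \right)} = - 2 \left(Y - 4\right) = - 2 \left(-4 + Y\right) = 8 - 2 Y$)
$m{\left(J,L \right)} = \left(-89 + J\right) \left(69 + L\right)$ ($m{\left(J,L \right)} = \left(69 + L\right) \left(-89 + J\right) = \left(-89 + J\right) \left(69 + L\right)$)
$\sqrt{m{\left(-100,p{\left(2,-12 \right)} \right)} - \frac{5384}{26241}} = \sqrt{\left(-6141 - 89 \left(8 - -24\right) + 69 \left(-100\right) - 100 \left(8 - -24\right)\right) - \frac{5384}{26241}} = \sqrt{\left(-6141 - 89 \left(8 + 24\right) - 6900 - 100 \left(8 + 24\right)\right) - \frac{5384}{26241}} = \sqrt{\left(-6141 - 2848 - 6900 - 3200\right) - \frac{5384}{26241}} = \sqrt{-19089 - \frac{5384}{26241}} = \sqrt{- \frac{500919833}{26241}} = \frac{i \sqrt{13144637337753}}{26241}$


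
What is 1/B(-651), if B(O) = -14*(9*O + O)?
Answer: 1/91140 ≈ 1.0972e-5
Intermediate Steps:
B(O) = -140*O
1/B(-651) = 1/(-140*(-651)) = 1/91140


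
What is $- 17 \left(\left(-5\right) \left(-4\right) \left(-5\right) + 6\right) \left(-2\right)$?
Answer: $-3196$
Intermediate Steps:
$- 17 \left(\left(-5\right) \left(-4\right) \left(-5\right) + 6\right) \left(-2\right) = - 17 \left(20 \left(-5\right) + 6\right) \left(-2\right) = - 17 \left(-100 + 6\right) \left(-2\right) = \left(-17\right) \left(-94\right) \left(-2\right) = 1598 \left(-2\right) = -3196$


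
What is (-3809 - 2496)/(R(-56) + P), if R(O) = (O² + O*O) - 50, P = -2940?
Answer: -6305/3282 ≈ -1.9211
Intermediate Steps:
R(O) = -50 + 2*O² (R(O) = (O² + O²) - 50 = 2*O² - 50 = -50 + 2*O²)
(-3809 - 2496)/(R(-56) + P) = (-3809 - 2496)/((-50 + 2*(-56)²) - 2940) = -6305/((-50 + 2*3136) - 2940) = -6305/((-50 + 6272) - 2940) = -6305/(6222 - 2940) = -6305/3282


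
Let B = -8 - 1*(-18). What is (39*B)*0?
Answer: 0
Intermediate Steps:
B = 10 (B = -8 + 18 = 10)
(39*B)*0 = (39*10)*0 = 390*0 = 0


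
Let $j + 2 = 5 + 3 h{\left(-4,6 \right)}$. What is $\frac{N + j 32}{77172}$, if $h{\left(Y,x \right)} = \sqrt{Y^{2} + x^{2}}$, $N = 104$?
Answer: $\frac{50}{19293} + \frac{16 \sqrt{13}}{6431} \approx 0.011562$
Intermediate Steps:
$j = 3 + 6 \sqrt{13}$ ($j = -2 + \left(5 + 3 \sqrt{\left(-4\right)^{2} + 6^{2}}\right) = -2 + \left(5 + 3 \sqrt{16 + 36}\right) = -2 + \left(5 + 3 \sqrt{52}\right) = -2 + \left(5 + 3 \cdot 2 \sqrt{13}\right) = -2 + \left(5 + 6 \sqrt{13}\right) = 3 + 6 \sqrt{13} \approx 24.633$)
$\frac{N + j 32}{77172} = \frac{104 + \left(3 + 6 \sqrt{13}\right) 32}{77172} = \left(104 + \left(96 + 192 \sqrt{13}\right)\right) \frac{1}{77172} = \left(200 + 192 \sqrt{13}\right) \frac{1}{77172} = \frac{50}{19293} + \frac{16 \sqrt{13}}{6431}$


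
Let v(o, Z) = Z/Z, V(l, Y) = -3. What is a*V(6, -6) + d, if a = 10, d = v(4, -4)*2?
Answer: -28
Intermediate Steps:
v(o, Z) = 1
d = 2 (d = 1*2 = 2)
a*V(6, -6) + d = 10*(-3) + 2 = -30 + 2 = -28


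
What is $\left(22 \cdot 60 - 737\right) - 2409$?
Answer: $-1826$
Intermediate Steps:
$\left(22 \cdot 60 - 737\right) - 2409 = \left(1320 - 737\right) - 2409 = 583 - 2409 = -1826$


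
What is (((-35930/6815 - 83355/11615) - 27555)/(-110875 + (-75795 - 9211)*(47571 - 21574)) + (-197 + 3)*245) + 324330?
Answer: 1936893560044229389246/6997447832214393 ≈ 2.7680e+5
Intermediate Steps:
(((-35930/6815 - 83355/11615) - 27555)/(-110875 + (-75795 - 9211)*(47571 - 21574)) + (-197 + 3)*245) + 324330 = (((-35930*1/6815 - 83355*1/11615) - 27555)/(-110875 - 85006*25997) - 194*245) + 324330 = (((-7186/1363 - 16671/2323) - 27555)/(-110875 - 2209900982) - 47530) + 324330 = ((-39415651/3166249 - 27555)/(-2210011857) - 47530) + 324330 = (-87285406846/3166249*(-1/2210011857) - 47530) + 324330 = (87285406846/6997447832214393 - 47530) + 324330 = -332588695377864692444/6997447832214393 + 324330 = 1936893560044229389246/6997447832214393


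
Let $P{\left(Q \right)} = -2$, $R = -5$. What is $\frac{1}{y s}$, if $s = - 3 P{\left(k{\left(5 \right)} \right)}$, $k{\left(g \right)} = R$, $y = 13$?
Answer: $\frac{1}{78} \approx 0.012821$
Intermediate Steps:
$k{\left(g \right)} = -5$
$s = 6$ ($s = \left(-3\right) \left(-2\right) = 6$)
$\frac{1}{y s} = \frac{1}{13 \cdot 6} = \frac{1}{78}$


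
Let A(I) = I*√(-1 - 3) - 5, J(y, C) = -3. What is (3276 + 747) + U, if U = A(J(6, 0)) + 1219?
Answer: 5237 - 6*I ≈ 5237.0 - 6.0*I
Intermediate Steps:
A(I) = -5 + 2*I*I (A(I) = I*√(-4) - 5 = I*(2*I) - 5 = 2*I*I - 5 = -5 + 2*I*I)
U = 1214 - 6*I (U = (-5 + 2*I*(-3)) + 1219 = (-5 - 6*I) + 1219 = 1214 - 6*I ≈ 1214.0 - 6.0*I)
(3276 + 747) + U = (3276 + 747) + (1214 - 6*I) = 4023 + (1214 - 6*I) = 5237 - 6*I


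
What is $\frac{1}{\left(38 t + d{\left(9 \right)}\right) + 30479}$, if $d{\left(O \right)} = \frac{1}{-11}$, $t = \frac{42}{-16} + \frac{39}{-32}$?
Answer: $\frac{176}{5338581} \approx 3.2968 \cdot 10^{-5}$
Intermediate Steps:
$t = - \frac{123}{32}$ ($t = 42 \left(- \frac{1}{16}\right) + 39 \left(- \frac{1}{32}\right) = - \frac{21}{8} - \frac{39}{32} = - \frac{123}{32} \approx -3.8438$)
$d{\left(O \right)} = - \frac{1}{11}$
$\frac{1}{\left(38 t + d{\left(9 \right)}\right) + 30479} = \frac{1}{\left(38 \left(- \frac{123}{32}\right) - \frac{1}{11}\right) + 30479} = \frac{1}{\left(- \frac{2337}{16} - \frac{1}{11}\right) + 30479} = \frac{1}{- \frac{25723}{176} + 30479} = \frac{1}{\frac{5338581}{176}} = \frac{176}{5338581}$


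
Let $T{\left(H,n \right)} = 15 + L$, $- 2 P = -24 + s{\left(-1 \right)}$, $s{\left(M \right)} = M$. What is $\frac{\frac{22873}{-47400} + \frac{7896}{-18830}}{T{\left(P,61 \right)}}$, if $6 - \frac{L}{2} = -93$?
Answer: $- \frac{11499557}{2715877800} \approx -0.0042342$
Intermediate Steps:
$L = 198$ ($L = 12 - -186 = 12 + 186 = 198$)
$P = \frac{25}{2}$ ($P = - \frac{-24 - 1}{2} = \left(- \frac{1}{2}\right) \left(-25\right) = \frac{25}{2} \approx 12.5$)
$T{\left(H,n \right)} = 213$ ($T{\left(H,n \right)} = 15 + 198 = 213$)
$\frac{\frac{22873}{-47400} + \frac{7896}{-18830}}{T{\left(P,61 \right)}} = \frac{\frac{22873}{-47400} + \frac{7896}{-18830}}{213} = \left(22873 \left(- \frac{1}{47400}\right) + 7896 \left(- \frac{1}{18830}\right)\right) \frac{1}{213} = \left(- \frac{22873}{47400} - \frac{564}{1345}\right) \frac{1}{213} = \left(- \frac{11499557}{12750600}\right) \frac{1}{213} = - \frac{11499557}{2715877800}$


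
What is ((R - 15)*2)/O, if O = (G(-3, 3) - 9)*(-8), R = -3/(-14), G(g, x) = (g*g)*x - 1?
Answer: 207/952 ≈ 0.21744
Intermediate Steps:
G(g, x) = -1 + x*g**2 (G(g, x) = g**2*x - 1 = x*g**2 - 1 = -1 + x*g**2)
R = 3/14 (R = -3*(-1/14) = 3/14 ≈ 0.21429)
O = -136 (O = ((-1 + 3*(-3)**2) - 9)*(-8) = ((-1 + 3*9) - 9)*(-8) = ((-1 + 27) - 9)*(-8) = (26 - 9)*(-8) = 17*(-8) = -136)
((R - 15)*2)/O = ((3/14 - 15)*2)/(-136) = -207/14*2*(-1/136) = -207/7*(-1/136) = 207/952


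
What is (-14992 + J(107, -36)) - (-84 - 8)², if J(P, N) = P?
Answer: -23349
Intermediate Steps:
(-14992 + J(107, -36)) - (-84 - 8)² = (-14992 + 107) - (-84 - 8)² = -14885 - 1*(-92)² = -14885 - 1*8464 = -14885 - 8464 = -23349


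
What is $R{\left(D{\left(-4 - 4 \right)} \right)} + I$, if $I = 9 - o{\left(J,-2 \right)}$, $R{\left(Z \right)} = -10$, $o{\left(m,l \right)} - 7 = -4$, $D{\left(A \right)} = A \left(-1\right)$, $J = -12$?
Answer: $-4$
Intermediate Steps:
$D{\left(A \right)} = - A$
$o{\left(m,l \right)} = 3$ ($o{\left(m,l \right)} = 7 - 4 = 3$)
$I = 6$ ($I = 9 - 3 = 6$)
$R{\left(D{\left(-4 - 4 \right)} \right)} + I = -10 + 6 = -4$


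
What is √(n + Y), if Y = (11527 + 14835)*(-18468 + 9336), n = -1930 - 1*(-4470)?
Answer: 2*I*√60183811 ≈ 15516.0*I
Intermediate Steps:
n = 2540 (n = -1930 + 4470 = 2540)
Y = -240737784 (Y = 26362*(-9132) = -240737784)
√(n + Y) = √(2540 - 240737784) = √(-240735244) = 2*I*√60183811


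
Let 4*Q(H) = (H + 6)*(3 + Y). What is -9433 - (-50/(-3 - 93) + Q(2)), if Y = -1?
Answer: -453001/48 ≈ -9437.5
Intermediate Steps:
Q(H) = 3 + H/2 (Q(H) = ((H + 6)*(3 - 1))/4 = ((6 + H)*2)/4 = (12 + 2*H)/4 = 3 + H/2)
-9433 - (-50/(-3 - 93) + Q(2)) = -9433 - (-50/(-3 - 93) + (3 + (½)*2)) = -9433 - (-50/(-96) + (3 + 1)) = -9433 - (-50*(-1/96) + 4) = -9433 - (25/48 + 4) = -9433 - 1*217/48 = -9433 - 217/48 = -453001/48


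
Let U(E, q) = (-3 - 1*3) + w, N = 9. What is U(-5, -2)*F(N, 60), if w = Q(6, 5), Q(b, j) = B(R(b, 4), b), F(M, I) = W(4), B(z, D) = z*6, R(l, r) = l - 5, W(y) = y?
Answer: 0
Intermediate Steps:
R(l, r) = -5 + l
B(z, D) = 6*z
F(M, I) = 4
Q(b, j) = -30 + 6*b (Q(b, j) = 6*(-5 + b) = -30 + 6*b)
w = 6 (w = -30 + 6*6 = -30 + 36 = 6)
U(E, q) = 0 (U(E, q) = (-3 - 1*3) + 6 = (-3 - 3) + 6 = -6 + 6 = 0)
U(-5, -2)*F(N, 60) = 0*4 = 0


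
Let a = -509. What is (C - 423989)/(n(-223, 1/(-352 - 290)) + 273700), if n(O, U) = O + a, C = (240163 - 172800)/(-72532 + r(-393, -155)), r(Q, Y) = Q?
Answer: -7729866297/4976547850 ≈ -1.5533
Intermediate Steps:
C = -67363/72925 (C = (240163 - 172800)/(-72532 - 393) = 67363/(-72925) = 67363*(-1/72925) = -67363/72925 ≈ -0.92373)
n(O, U) = -509 + O (n(O, U) = O - 509 = -509 + O)
(C - 423989)/(n(-223, 1/(-352 - 290)) + 273700) = (-67363/72925 - 423989)/((-509 - 223) + 273700) = -30919465188/(72925*(-732 + 273700)) = -30919465188/72925/272968 = -30919465188/72925*1/272968 = -7729866297/4976547850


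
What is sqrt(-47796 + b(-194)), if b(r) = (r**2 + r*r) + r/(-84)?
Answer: sqrt(48471738)/42 ≈ 165.77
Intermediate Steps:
b(r) = 2*r**2 - r/84 (b(r) = (r**2 + r**2) + r*(-1/84) = 2*r**2 - r/84)
sqrt(-47796 + b(-194)) = sqrt(-47796 + (1/84)*(-194)*(-1 + 168*(-194))) = sqrt(-47796 + (1/84)*(-194)*(-1 - 32592)) = sqrt(-47796 + (1/84)*(-194)*(-32593)) = sqrt(-47796 + 3161521/42) = sqrt(1154089/42) = sqrt(48471738)/42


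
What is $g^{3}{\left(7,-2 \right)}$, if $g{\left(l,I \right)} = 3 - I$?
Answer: $125$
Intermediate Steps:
$g^{3}{\left(7,-2 \right)} = \left(3 - -2\right)^{3} = \left(3 + 2\right)^{3} = 5^{3} = 125$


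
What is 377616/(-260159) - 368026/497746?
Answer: -141851064835/64746550807 ≈ -2.1909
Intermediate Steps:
377616/(-260159) - 368026/497746 = 377616*(-1/260159) - 368026*1/497746 = -377616/260159 - 184013/248873 = -141851064835/64746550807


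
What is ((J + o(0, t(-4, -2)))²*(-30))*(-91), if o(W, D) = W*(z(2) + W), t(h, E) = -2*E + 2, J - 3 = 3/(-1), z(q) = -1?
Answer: 0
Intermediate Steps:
J = 0 (J = 3 + 3/(-1) = 3 + 3*(-1) = 3 - 3 = 0)
t(h, E) = 2 - 2*E
o(W, D) = W*(-1 + W)
((J + o(0, t(-4, -2)))²*(-30))*(-91) = ((0 + 0*(-1 + 0))²*(-30))*(-91) = ((0 + 0*(-1))²*(-30))*(-91) = ((0 + 0)²*(-30))*(-91) = (0²*(-30))*(-91) = (0*(-30))*(-91) = 0*(-91) = 0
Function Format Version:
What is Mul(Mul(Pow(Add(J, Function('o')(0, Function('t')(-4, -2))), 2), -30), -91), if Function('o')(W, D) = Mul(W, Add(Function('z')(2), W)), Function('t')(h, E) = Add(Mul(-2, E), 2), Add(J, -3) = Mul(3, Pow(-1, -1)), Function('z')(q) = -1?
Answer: 0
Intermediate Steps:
J = 0 (J = Add(3, Mul(3, Pow(-1, -1))) = Add(3, Mul(3, -1)) = Add(3, -3) = 0)
Function('t')(h, E) = Add(2, Mul(-2, E))
Function('o')(W, D) = Mul(W, Add(-1, W))
Mul(Mul(Pow(Add(J, Function('o')(0, Function('t')(-4, -2))), 2), -30), -91) = Mul(Mul(Pow(Add(0, Mul(0, Add(-1, 0))), 2), -30), -91) = Mul(Mul(Pow(Add(0, Mul(0, -1)), 2), -30), -91) = Mul(Mul(Pow(Add(0, 0), 2), -30), -91) = Mul(Mul(Pow(0, 2), -30), -91) = Mul(Mul(0, -30), -91) = Mul(0, -91) = 0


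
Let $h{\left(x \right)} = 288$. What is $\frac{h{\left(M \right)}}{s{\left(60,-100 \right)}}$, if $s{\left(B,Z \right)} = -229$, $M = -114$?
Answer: $- \frac{288}{229} \approx -1.2576$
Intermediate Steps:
$\frac{h{\left(M \right)}}{s{\left(60,-100 \right)}} = \frac{288}{-229} = 288 \left(- \frac{1}{229}\right) = - \frac{288}{229}$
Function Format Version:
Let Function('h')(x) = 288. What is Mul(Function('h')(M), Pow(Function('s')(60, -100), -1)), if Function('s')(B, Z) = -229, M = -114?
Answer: Rational(-288, 229) ≈ -1.2576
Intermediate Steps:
Mul(Function('h')(M), Pow(Function('s')(60, -100), -1)) = Mul(288, Pow(-229, -1)) = Mul(288, Rational(-1, 229)) = Rational(-288, 229)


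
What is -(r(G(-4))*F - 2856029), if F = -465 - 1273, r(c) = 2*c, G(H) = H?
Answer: 2842125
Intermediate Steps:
F = -1738
-(r(G(-4))*F - 2856029) = -((2*(-4))*(-1738) - 2856029) = -(-8*(-1738) - 2856029) = -(13904 - 2856029) = -1*(-2842125) = 2842125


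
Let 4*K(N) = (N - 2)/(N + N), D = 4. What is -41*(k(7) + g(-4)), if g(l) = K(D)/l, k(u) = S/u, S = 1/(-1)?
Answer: 2911/448 ≈ 6.4978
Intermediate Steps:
S = -1 (S = 1*(-1) = -1)
K(N) = (-2 + N)/(8*N) (K(N) = ((N - 2)/(N + N))/4 = ((-2 + N)/((2*N)))/4 = ((-2 + N)*(1/(2*N)))/4 = ((-2 + N)/(2*N))/4 = (-2 + N)/(8*N))
k(u) = -1/u
g(l) = 1/(16*l) (g(l) = ((⅛)*(-2 + 4)/4)/l = ((⅛)*(¼)*2)/l = 1/(16*l))
-41*(k(7) + g(-4)) = -41*(-1/7 + (1/16)/(-4)) = -41*(-1*⅐ + (1/16)*(-¼)) = -41*(-⅐ - 1/64) = -41*(-71/448) = 2911/448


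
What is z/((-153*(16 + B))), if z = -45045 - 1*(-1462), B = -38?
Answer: -43583/3366 ≈ -12.948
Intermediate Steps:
z = -43583 (z = -45045 + 1462 = -43583)
z/((-153*(16 + B))) = -43583*(-1/(153*(16 - 38))) = -43583/((-153*(-22))) = -43583/3366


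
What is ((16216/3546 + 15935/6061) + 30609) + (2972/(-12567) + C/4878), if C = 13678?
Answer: 124508543254700525/4066412354169 ≈ 30619.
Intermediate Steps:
((16216/3546 + 15935/6061) + 30609) + (2972/(-12567) + C/4878) = ((16216/3546 + 15935/6061) + 30609) + (2972/(-12567) + 13678/4878) = ((16216*(1/3546) + 15935*(1/6061)) + 30609) + (2972*(-1/12567) + 13678*(1/4878)) = ((8108/1773 + 15935/6061) + 30609) + (-2972/12567 + 6839/2439) = (77395343/10746153 + 30609) + 26232335/10216971 = 329006392520/10746153 + 26232335/10216971 = 124508543254700525/4066412354169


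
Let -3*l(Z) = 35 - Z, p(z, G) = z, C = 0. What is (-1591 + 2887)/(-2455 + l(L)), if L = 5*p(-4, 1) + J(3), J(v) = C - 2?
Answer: -648/1237 ≈ -0.52385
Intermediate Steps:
J(v) = -2 (J(v) = 0 - 2 = -2)
L = -22 (L = 5*(-4) - 2 = -20 - 2 = -22)
l(Z) = -35/3 + Z/3 (l(Z) = -(35 - Z)/3 = -35/3 + Z/3)
(-1591 + 2887)/(-2455 + l(L)) = (-1591 + 2887)/(-2455 + (-35/3 + (⅓)*(-22))) = 1296/(-2455 + (-35/3 - 22/3)) = 1296/(-2455 - 19) = 1296/(-2474) = 1296*(-1/2474) = -648/1237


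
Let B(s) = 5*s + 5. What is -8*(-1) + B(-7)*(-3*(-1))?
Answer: -82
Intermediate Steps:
B(s) = 5 + 5*s
-8*(-1) + B(-7)*(-3*(-1)) = -8*(-1) + (5 + 5*(-7))*(-3*(-1)) = 8 + (5 - 35)*3 = 8 - 30*3 = 8 - 90 = -82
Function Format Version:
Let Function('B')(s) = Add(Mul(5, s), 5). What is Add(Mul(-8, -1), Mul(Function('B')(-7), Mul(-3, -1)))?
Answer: -82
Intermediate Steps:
Function('B')(s) = Add(5, Mul(5, s))
Add(Mul(-8, -1), Mul(Function('B')(-7), Mul(-3, -1))) = Add(Mul(-8, -1), Mul(Add(5, Mul(5, -7)), Mul(-3, -1))) = Add(8, Mul(Add(5, -35), 3)) = Add(8, Mul(-30, 3)) = Add(8, -90) = -82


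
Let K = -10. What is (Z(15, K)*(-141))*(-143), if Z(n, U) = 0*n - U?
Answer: 201630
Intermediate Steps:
Z(n, U) = -U (Z(n, U) = 0 - U = -U)
(Z(15, K)*(-141))*(-143) = (-1*(-10)*(-141))*(-143) = (10*(-141))*(-143) = -1410*(-143) = 201630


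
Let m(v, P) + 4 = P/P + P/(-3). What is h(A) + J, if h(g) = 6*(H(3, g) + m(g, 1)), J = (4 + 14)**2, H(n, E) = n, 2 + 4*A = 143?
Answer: 322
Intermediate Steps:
A = 141/4 (A = -1/2 + (1/4)*143 = -1/2 + 143/4 = 141/4 ≈ 35.250)
m(v, P) = -3 - P/3 (m(v, P) = -4 + (P/P + P/(-3)) = -4 + (1 + P*(-1/3)) = -4 + (1 - P/3) = -3 - P/3)
J = 324 (J = 18**2 = 324)
h(g) = -2 (h(g) = 6*(3 + (-3 - 1/3*1)) = 6*(3 + (-3 - 1/3)) = 6*(3 - 10/3) = 6*(-1/3) = -2)
h(A) + J = -2 + 324 = 322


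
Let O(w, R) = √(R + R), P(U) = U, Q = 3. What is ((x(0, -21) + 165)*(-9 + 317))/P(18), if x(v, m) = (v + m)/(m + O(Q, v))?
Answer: 25564/9 ≈ 2840.4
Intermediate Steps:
O(w, R) = √2*√R (O(w, R) = √(2*R) = √2*√R)
x(v, m) = (m + v)/(m + √2*√v) (x(v, m) = (v + m)/(m + √2*√v) = (m + v)/(m + √2*√v))
((x(0, -21) + 165)*(-9 + 317))/P(18) = (((-21 + 0)/(-21 + √2*√0) + 165)*(-9 + 317))/18 = ((-21/(-21 + √2*0) + 165)*308)*(1/18) = ((-21/(-21 + 0) + 165)*308)*(1/18) = ((-21/(-21) + 165)*308)*(1/18) = ((-1/21*(-21) + 165)*308)*(1/18) = ((1 + 165)*308)*(1/18) = (166*308)*(1/18) = 51128*(1/18) = 25564/9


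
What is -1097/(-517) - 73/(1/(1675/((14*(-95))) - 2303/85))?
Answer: 24219539263/11689370 ≈ 2071.9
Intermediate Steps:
-1097/(-517) - 73/(1/(1675/((14*(-95))) - 2303/85)) = -1097*(-1/517) - 73/(1/(1675/(-1330) - 2303*1/85)) = 1097/517 - 73/(1/(1675*(-1/1330) - 2303/85)) = 1097/517 - 73/(1/(-335/266 - 2303/85)) = 1097/517 - 73/(1/(-641073/22610)) = 1097/517 - 73/(-22610/641073) = 1097/517 - 73*(-641073/22610) = 1097/517 + 46798329/22610 = 24219539263/11689370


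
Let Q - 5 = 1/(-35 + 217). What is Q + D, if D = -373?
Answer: -66975/182 ≈ -367.99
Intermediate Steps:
Q = 911/182 (Q = 5 + 1/(-35 + 217) = 5 + 1/182 = 911/182 ≈ 5.0055)
Q + D = 911/182 - 373 = -66975/182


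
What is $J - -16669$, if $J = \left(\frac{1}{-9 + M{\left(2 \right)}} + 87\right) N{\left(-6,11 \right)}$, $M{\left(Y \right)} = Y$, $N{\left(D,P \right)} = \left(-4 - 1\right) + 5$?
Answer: $16669$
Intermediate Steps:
$N{\left(D,P \right)} = 0$ ($N{\left(D,P \right)} = -5 + 5 = 0$)
$J = 0$ ($J = \left(\frac{1}{-9 + 2} + 87\right) 0 = \left(\frac{1}{-7} + 87\right) 0 = \left(- \frac{1}{7} + 87\right) 0 = \frac{608}{7} \cdot 0 = 0$)
$J - -16669 = 0 - -16669 = 0 + 16669 = 16669$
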